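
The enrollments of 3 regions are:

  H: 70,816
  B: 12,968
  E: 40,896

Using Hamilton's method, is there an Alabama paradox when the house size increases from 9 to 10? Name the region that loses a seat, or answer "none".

none

At 9 seats: H 5, B 1, E 3.
At 10 seats: H 6, B 1, E 3.
No region's allocation decreased.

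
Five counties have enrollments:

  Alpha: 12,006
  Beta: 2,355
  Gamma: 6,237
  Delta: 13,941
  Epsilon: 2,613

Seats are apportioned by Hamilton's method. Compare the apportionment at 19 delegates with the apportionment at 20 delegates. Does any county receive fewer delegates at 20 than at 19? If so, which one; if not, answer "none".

Epsilon

At 19 seats: Alpha 6, Beta 1, Gamma 3, Delta 7, Epsilon 2.
At 20 seats: Alpha 7, Beta 1, Gamma 3, Delta 8, Epsilon 1.
Epsilon drops from 2 to 1.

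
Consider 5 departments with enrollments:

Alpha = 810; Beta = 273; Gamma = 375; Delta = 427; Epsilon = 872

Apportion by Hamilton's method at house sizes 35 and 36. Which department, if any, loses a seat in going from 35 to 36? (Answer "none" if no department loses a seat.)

Beta

At 35 seats: Alpha 10, Beta 4, Gamma 5, Delta 5, Epsilon 11.
At 36 seats: Alpha 11, Beta 3, Gamma 5, Delta 6, Epsilon 11.
Beta drops from 4 to 3.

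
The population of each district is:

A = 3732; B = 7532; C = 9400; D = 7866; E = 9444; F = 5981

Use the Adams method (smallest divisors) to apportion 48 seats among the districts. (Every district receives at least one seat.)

Standard divisor 43955/48 ≈ 915.729; standard quotas: A 4.075, B 8.225, C 10.265, D 8.590, E 10.313, F 6.531.
Rounding up gives 5, 9, 11, 9, 11, 7 = 52 seats, so the divisor must be adjusted.
With modified divisor 960: modified quotas A 3.888, B 7.846, C 9.792, D 8.194, E 9.838, F 6.230.
Rounding up: A 4, B 8, C 10, D 9, E 10, F 7 (total 48).

A 4, B 8, C 10, D 9, E 10, F 7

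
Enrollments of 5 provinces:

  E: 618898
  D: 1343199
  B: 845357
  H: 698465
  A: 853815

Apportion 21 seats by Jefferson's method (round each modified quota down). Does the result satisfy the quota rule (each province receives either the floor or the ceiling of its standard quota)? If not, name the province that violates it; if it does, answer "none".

none

Standard quotas: E 2.981, D 6.470, B 4.072, H 3.364, A 4.113.
Jefferson allocation: E 3, D 7, B 4, H 3, A 4.
Every allocation lies between the lower and upper quota.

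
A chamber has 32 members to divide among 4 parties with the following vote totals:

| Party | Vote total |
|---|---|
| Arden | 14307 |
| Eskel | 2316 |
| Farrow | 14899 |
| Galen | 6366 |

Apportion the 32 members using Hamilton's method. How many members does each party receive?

Total 37888; standard divisor 37888/32 = 1184.
Standard quotas: Arden 12.0836, Eskel 1.9561, Farrow 12.5836, Galen 5.3767.
Lower quotas: Arden 12, Eskel 1, Farrow 12, Galen 5 (sum 30, leaving 2 seats).
Remainders in descending order: Eskel 0.9561, Farrow 0.5836, Galen 0.3767, Arden 0.0836.
Largest remainders: Eskel, Farrow receive the extra seats.

Arden=12, Eskel=2, Farrow=13, Galen=5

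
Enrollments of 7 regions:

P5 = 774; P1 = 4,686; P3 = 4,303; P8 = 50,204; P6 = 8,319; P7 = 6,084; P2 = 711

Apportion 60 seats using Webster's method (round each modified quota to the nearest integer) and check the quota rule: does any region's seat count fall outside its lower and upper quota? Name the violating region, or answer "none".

Standard quotas: P5 0.619, P1 3.745, P3 3.439, P8 40.120, P6 6.648, P7 4.862, P2 0.568.
Webster allocation: P5 1, P1 4, P3 3, P8 39, P6 7, P7 5, P2 1.
P8 has quota 40.120 (lower 40, upper 41) but receives 39 — outside the quota interval.

P8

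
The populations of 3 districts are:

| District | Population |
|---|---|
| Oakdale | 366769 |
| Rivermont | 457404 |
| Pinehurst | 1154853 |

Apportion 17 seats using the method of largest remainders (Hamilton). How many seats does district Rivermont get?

Standard divisor: 1979026 ÷ 17 ≈ 116413.294.
Standard quotas: Oakdale 3.1506, Rivermont 3.9291, Pinehurst 9.9203.
Lower quotas: Oakdale 3, Rivermont 3, Pinehurst 9 (sum 15, leaving 2 seats).
Remainders in descending order: Rivermont 0.9291, Pinehurst 0.9203, Oakdale 0.1506.
Largest remainders: Rivermont, Pinehurst receive the extra seats.
Rivermont receives 4.

4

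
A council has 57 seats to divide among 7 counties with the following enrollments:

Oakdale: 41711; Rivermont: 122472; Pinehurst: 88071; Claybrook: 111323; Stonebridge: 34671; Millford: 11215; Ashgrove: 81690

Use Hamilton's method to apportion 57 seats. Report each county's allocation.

Standard divisor: 491153 ÷ 57 ≈ 8616.719.
Standard quotas: Oakdale 4.8407, Rivermont 14.2133, Pinehurst 10.2209, Claybrook 12.9194, Stonebridge 4.0237, Millford 1.3015, Ashgrove 9.4804.
Lower quotas: Oakdale 4, Rivermont 14, Pinehurst 10, Claybrook 12, Stonebridge 4, Millford 1, Ashgrove 9 (sum 54, leaving 3 seats).
Remainders in descending order: Claybrook 0.9194, Oakdale 0.8407, Ashgrove 0.4804, Millford 0.3015, Pinehurst 0.2209, Rivermont 0.2133, Stonebridge 0.0237.
Largest remainders: Claybrook, Oakdale, Ashgrove receive the extra seats.

Oakdale 5; Rivermont 14; Pinehurst 10; Claybrook 13; Stonebridge 4; Millford 1; Ashgrove 10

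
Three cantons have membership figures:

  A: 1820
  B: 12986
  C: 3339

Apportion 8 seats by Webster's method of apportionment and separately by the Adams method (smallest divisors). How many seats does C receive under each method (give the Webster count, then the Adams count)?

1 and 2

Webster: A 1, B 6, C 1.
Adams: A 1, B 5, C 2.
C gets 1 under Webster and 2 under Adams.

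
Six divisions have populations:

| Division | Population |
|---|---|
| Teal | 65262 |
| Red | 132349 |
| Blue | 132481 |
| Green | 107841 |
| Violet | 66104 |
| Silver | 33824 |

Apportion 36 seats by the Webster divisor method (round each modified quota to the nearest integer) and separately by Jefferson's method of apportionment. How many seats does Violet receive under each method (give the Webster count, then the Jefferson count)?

5 and 4

Webster: Teal 4, Red 9, Blue 9, Green 7, Violet 5, Silver 2.
Jefferson: Teal 4, Red 9, Blue 9, Green 8, Violet 4, Silver 2.
Violet gets 5 under Webster and 4 under Jefferson.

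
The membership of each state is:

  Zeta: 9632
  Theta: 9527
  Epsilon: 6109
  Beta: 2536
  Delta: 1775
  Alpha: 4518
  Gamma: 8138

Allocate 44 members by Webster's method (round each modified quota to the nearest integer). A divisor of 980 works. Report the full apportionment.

Zeta 10, Theta 10, Epsilon 6, Beta 3, Delta 2, Alpha 5, Gamma 8

With modified divisor 980: modified quotas Zeta 9.829, Theta 9.721, Epsilon 6.234, Beta 2.588, Delta 1.811, Alpha 4.610, Gamma 8.304.
Rounding to the nearest integer: Zeta 10, Theta 10, Epsilon 6, Beta 3, Delta 2, Alpha 5, Gamma 8 (total 44).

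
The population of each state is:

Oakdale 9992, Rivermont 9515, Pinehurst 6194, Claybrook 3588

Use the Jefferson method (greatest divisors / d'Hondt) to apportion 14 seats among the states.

Standard divisor 29289/14 ≈ 2092.071; standard quotas: Oakdale 4.776, Rivermont 4.548, Pinehurst 2.961, Claybrook 1.715.
Rounding down gives 4, 4, 2, 1 = 11 seats, so the divisor must be adjusted.
With modified divisor 1850: modified quotas Oakdale 5.401, Rivermont 5.143, Pinehurst 3.348, Claybrook 1.939.
Rounding down: Oakdale 5, Rivermont 5, Pinehurst 3, Claybrook 1 (total 14).

Oakdale 5; Rivermont 5; Pinehurst 3; Claybrook 1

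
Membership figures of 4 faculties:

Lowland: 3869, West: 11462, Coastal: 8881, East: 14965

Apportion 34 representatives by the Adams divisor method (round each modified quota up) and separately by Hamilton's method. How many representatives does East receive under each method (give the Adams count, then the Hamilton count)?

12 and 13

Adams: Lowland 4, West 10, Coastal 8, East 12.
Hamilton: Lowland 3, West 10, Coastal 8, East 13.
East gets 12 under Adams and 13 under Hamilton.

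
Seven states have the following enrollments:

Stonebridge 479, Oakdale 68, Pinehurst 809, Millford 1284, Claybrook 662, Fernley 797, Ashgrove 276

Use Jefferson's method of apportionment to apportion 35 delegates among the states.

Standard divisor 4375/35 ≈ 125; standard quotas: Stonebridge 3.832, Oakdale 0.544, Pinehurst 6.472, Millford 10.272, Claybrook 5.296, Fernley 6.376, Ashgrove 2.208.
Rounding down gives 3, 0, 6, 10, 5, 6, 2 = 32 seats, so the divisor must be adjusted.
With modified divisor 115: modified quotas Stonebridge 4.165, Oakdale 0.591, Pinehurst 7.035, Millford 11.165, Claybrook 5.757, Fernley 6.930, Ashgrove 2.400.
Rounding down: Stonebridge 4, Oakdale 0, Pinehurst 7, Millford 11, Claybrook 5, Fernley 6, Ashgrove 2 (total 35).

Stonebridge: 4; Oakdale: 0; Pinehurst: 7; Millford: 11; Claybrook: 5; Fernley: 6; Ashgrove: 2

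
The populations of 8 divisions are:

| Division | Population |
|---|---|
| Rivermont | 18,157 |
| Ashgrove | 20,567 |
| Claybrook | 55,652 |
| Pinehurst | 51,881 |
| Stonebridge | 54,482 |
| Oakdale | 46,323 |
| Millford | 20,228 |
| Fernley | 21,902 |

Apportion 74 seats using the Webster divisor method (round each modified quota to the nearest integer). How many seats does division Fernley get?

Standard divisor 289192/74 ≈ 3908; standard quotas: Rivermont 4.646, Ashgrove 5.263, Claybrook 14.241, Pinehurst 13.276, Stonebridge 13.941, Oakdale 11.853, Millford 5.176, Fernley 5.604.
Rounding to the nearest integer gives Rivermont 5, Ashgrove 5, Claybrook 14, Pinehurst 13, Stonebridge 14, Oakdale 12, Millford 5, Fernley 6 — total 74, matching the house size, so no adjustment is needed.
Fernley receives 6.

6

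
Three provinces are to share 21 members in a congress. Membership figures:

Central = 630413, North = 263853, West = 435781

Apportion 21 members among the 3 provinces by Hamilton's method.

Total 1330047; standard divisor 1330047/21 ≈ 63335.571.
Standard quotas: Central 9.9535, North 4.1660, West 6.8805.
Lower quotas: Central 9, North 4, West 6 (sum 19, leaving 2 seats).
Remainders in descending order: Central 0.9535, West 0.8805, North 0.1660.
The surplus seats go to Central, West.

Central: 10; North: 4; West: 7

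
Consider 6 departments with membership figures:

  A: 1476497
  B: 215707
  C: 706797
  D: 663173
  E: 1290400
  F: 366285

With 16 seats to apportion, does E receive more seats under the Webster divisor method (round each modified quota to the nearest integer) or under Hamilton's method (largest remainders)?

Webster: A 5, B 1, C 2, D 2, E 5, F 1.
Hamilton: A 5, B 1, C 3, D 2, E 4, F 1.
E gets 5 under Webster and 4 under Hamilton.

Webster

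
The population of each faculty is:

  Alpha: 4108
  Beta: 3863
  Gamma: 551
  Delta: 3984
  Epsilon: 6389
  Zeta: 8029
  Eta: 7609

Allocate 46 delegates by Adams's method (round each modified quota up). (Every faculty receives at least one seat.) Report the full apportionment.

Alpha: 6, Beta: 5, Gamma: 1, Delta: 5, Epsilon: 8, Zeta: 11, Eta: 10

Standard divisor 34533/46 ≈ 750.717; standard quotas: Alpha 5.472, Beta 5.146, Gamma 0.734, Delta 5.307, Epsilon 8.511, Zeta 10.695, Eta 10.136.
Rounding up gives 6, 6, 1, 6, 9, 11, 11 = 50 seats, so the divisor must be adjusted.
With modified divisor 801: modified quotas Alpha 5.129, Beta 4.823, Gamma 0.688, Delta 4.974, Epsilon 7.976, Zeta 10.024, Eta 9.499.
Rounding up: Alpha 6, Beta 5, Gamma 1, Delta 5, Epsilon 8, Zeta 11, Eta 10 (total 46).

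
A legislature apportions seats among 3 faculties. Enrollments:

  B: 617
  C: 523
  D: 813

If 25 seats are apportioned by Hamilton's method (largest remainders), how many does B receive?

8

The standard divisor is 1953/25 ≈ 78.12.
Standard quotas: B 7.898, C 6.695, D 10.407.
Lower quotas: B 7, C 6, D 10 (sum 23, leaving 2 seats).
Remainders in descending order: B 0.898, C 0.695, D 0.407.
The surplus seats go to B, C.
B receives 8.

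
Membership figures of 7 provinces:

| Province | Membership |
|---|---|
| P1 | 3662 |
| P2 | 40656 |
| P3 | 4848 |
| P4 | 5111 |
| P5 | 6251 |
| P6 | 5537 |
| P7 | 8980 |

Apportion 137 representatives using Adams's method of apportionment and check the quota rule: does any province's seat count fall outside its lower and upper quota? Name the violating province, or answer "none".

Standard quotas: P1 6.685, P2 74.220, P3 8.850, P4 9.330, P5 11.412, P6 10.108, P7 16.394.
Adams allocation: P1 7, P2 73, P3 9, P4 10, P5 12, P6 10, P7 16.
P2 has quota 74.220 (lower 74, upper 75) but receives 73 — outside the quota interval.

P2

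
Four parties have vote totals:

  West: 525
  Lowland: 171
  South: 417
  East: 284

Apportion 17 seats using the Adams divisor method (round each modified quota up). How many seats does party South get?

Standard divisor 1397/17 ≈ 82.176; standard quotas: West 6.389, Lowland 2.081, South 5.074, East 3.456.
Rounding up gives 7, 3, 6, 4 = 20 seats, so the divisor must be adjusted.
With modified divisor 90: modified quotas West 5.833, Lowland 1.900, South 4.633, East 3.156.
Rounding up: West 6, Lowland 2, South 5, East 4 (total 17).
South receives 5.

5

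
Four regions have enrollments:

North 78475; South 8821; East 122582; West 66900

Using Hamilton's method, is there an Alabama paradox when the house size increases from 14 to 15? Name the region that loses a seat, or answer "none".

At 14 seats: North 4, South 1, East 6, West 3.
At 15 seats: North 4, South 0, East 7, West 4.
South drops from 1 to 0.

South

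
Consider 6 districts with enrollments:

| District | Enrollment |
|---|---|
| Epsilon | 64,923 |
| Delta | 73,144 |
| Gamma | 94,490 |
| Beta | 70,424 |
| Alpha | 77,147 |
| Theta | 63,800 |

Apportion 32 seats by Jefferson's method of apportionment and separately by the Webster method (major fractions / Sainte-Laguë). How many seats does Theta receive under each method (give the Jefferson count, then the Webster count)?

Jefferson: Epsilon 5, Delta 5, Gamma 7, Beta 5, Alpha 6, Theta 4.
Webster: Epsilon 5, Delta 5, Gamma 7, Beta 5, Alpha 5, Theta 5.
Theta gets 4 under Jefferson and 5 under Webster.

4 and 5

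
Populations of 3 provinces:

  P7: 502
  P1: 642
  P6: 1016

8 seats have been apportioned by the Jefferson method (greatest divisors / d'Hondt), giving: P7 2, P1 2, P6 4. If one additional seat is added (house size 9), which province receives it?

Priority for the next seat is population ÷ (current seats + 1).
Priorities: P7 167.333, P1 214.000, P6 203.200.
Highest priority: P1.

P1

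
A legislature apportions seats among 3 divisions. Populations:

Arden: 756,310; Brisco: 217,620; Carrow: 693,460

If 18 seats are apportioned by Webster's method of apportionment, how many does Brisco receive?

Standard divisor 1667390/18 ≈ 92632.778; standard quotas: Arden 8.165, Brisco 2.349, Carrow 7.486.
Rounding to the nearest integer gives 8, 2, 7 = 17 seats, so the divisor must be adjusted.
With modified divisor 90700: modified quotas Arden 8.339, Brisco 2.399, Carrow 7.646.
Rounding to the nearest integer: Arden 8, Brisco 2, Carrow 8 (total 18).
Brisco receives 2.

2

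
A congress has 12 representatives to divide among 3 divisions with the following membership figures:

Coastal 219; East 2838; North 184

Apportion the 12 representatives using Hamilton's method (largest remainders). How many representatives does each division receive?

The standard divisor is 3241/12 ≈ 270.083.
Standard quotas: Coastal 0.811, East 10.508, North 0.681.
Lower quotas: Coastal 0, East 10, North 0 (sum 10, leaving 2 seats).
Remainders in descending order: Coastal 0.811, North 0.681, East 0.508.
The surplus seats go to Coastal, North.

Coastal 1, East 10, North 1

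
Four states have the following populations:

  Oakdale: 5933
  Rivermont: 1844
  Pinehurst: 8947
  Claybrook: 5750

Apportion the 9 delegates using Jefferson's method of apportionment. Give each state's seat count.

Oakdale=3; Rivermont=0; Pinehurst=4; Claybrook=2

Standard divisor 22474/9 ≈ 2497.111; standard quotas: Oakdale 2.376, Rivermont 0.738, Pinehurst 3.583, Claybrook 2.303.
Rounding down gives 2, 0, 3, 2 = 7 seats, so the divisor must be adjusted.
With modified divisor 1950: modified quotas Oakdale 3.043, Rivermont 0.946, Pinehurst 4.588, Claybrook 2.949.
Rounding down: Oakdale 3, Rivermont 0, Pinehurst 4, Claybrook 2 (total 9).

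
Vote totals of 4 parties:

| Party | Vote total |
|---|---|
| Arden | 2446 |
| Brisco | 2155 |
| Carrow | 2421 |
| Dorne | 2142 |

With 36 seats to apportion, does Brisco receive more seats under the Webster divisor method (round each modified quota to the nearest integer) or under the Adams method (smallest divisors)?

Adams

Webster: Arden 10, Brisco 8, Carrow 10, Dorne 8.
Adams: Arden 10, Brisco 9, Carrow 9, Dorne 8.
Brisco gets 8 under Webster and 9 under Adams.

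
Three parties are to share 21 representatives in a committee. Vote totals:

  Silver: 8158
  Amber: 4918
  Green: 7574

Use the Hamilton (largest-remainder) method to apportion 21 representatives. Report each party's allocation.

Silver=8, Amber=5, Green=8

Standard divisor: 20650 ÷ 21 ≈ 983.333.
Standard quotas: Silver 8.2963, Amber 5.0014, Green 7.7024.
Lower quotas: Silver 8, Amber 5, Green 7 (sum 20, leaving 1 seat).
Remainders in descending order: Green 0.7024, Silver 0.2963, Amber 0.0014.
The surplus seat goes to Green.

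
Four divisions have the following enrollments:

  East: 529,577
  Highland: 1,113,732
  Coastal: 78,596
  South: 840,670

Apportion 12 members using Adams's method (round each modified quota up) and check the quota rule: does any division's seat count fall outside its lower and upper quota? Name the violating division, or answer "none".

Standard quotas: East 2.480, Highland 5.215, Coastal 0.368, South 3.937.
Adams allocation: East 2, Highland 5, Coastal 1, South 4.
Every allocation lies between the lower and upper quota.

none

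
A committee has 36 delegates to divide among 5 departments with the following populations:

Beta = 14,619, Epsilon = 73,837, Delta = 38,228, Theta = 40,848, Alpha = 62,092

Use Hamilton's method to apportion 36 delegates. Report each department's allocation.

Total 229624; standard divisor 229624/36 ≈ 6378.444.
Standard quotas: Beta 2.2919, Epsilon 11.5760, Delta 5.9933, Theta 6.4041, Alpha 9.7347.
Lower quotas: Beta 2, Epsilon 11, Delta 5, Theta 6, Alpha 9 (sum 33, leaving 3 seats).
Remainders in descending order: Delta 0.9933, Alpha 0.7347, Epsilon 0.5760, Theta 0.4041, Beta 0.2919.
Largest remainders: Delta, Alpha, Epsilon receive the extra seats.

Beta 2, Epsilon 12, Delta 6, Theta 6, Alpha 10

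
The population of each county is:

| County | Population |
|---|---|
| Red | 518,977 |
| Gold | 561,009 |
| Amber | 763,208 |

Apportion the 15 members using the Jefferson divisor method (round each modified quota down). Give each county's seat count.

Red 4, Gold 5, Amber 6

Standard divisor 1843194/15 ≈ 122879.6; standard quotas: Red 4.223, Gold 4.566, Amber 6.211.
Rounding down gives 4, 4, 6 = 14 seats, so the divisor must be adjusted.
With modified divisor 110600: modified quotas Red 4.692, Gold 5.072, Amber 6.901.
Rounding down: Red 4, Gold 5, Amber 6 (total 15).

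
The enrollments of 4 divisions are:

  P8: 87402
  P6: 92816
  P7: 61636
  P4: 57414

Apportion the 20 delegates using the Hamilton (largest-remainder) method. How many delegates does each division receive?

P8 6, P6 6, P7 4, P4 4

Standard divisor: 299268 ÷ 20 ≈ 14963.4.
Standard quotas: P8 5.8411, P6 6.2029, P7 4.1191, P4 3.8370.
Lower quotas: P8 5, P6 6, P7 4, P4 3 (sum 18, leaving 2 seats).
Remainders in descending order: P8 0.8411, P4 0.8370, P6 0.2029, P7 0.1191.
Largest remainders: P8, P4 receive the extra seats.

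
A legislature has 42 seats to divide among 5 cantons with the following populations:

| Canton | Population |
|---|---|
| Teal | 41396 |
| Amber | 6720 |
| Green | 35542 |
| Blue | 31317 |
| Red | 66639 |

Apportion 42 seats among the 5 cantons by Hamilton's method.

Teal 10; Amber 2; Green 8; Blue 7; Red 15

Total 181614; standard divisor 181614/42 ≈ 4324.143.
Standard quotas: Teal 9.5732, Amber 1.5541, Green 8.2194, Blue 7.2424, Red 15.4109.
Lower quotas: Teal 9, Amber 1, Green 8, Blue 7, Red 15 (sum 40, leaving 2 seats).
Remainders in descending order: Teal 0.5732, Amber 0.5541, Red 0.4109, Blue 0.2424, Green 0.2194.
The surplus seats go to Teal, Amber.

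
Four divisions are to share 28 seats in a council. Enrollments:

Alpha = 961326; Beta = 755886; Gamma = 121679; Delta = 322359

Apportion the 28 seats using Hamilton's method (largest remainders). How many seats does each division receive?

Alpha: 12, Beta: 10, Gamma: 2, Delta: 4

Standard divisor: 2161250 ÷ 28 ≈ 77187.5.
Standard quotas: Alpha 12.4544, Beta 9.7929, Gamma 1.5764, Delta 4.1763.
Lower quotas: Alpha 12, Beta 9, Gamma 1, Delta 4 (sum 26, leaving 2 seats).
Remainders in descending order: Beta 0.7929, Gamma 0.5764, Alpha 0.4544, Delta 0.1763.
Largest remainders: Beta, Gamma receive the extra seats.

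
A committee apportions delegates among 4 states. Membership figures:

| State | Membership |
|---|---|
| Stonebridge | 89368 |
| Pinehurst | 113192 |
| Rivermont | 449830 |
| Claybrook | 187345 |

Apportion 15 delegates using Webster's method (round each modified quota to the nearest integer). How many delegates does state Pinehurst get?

2

Standard divisor 839735/15 ≈ 55982.333; standard quotas: Stonebridge 1.596, Pinehurst 2.022, Rivermont 8.035, Claybrook 3.347.
Rounding to the nearest integer gives Stonebridge 2, Pinehurst 2, Rivermont 8, Claybrook 3 — total 15, matching the house size, so no adjustment is needed.
Pinehurst receives 2.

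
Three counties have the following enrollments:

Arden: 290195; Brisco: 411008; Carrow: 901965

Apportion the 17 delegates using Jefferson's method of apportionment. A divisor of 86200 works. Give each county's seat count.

Arden=3, Brisco=4, Carrow=10

With modified divisor 86200: modified quotas Arden 3.367, Brisco 4.768, Carrow 10.464.
Rounding down: Arden 3, Brisco 4, Carrow 10 (total 17).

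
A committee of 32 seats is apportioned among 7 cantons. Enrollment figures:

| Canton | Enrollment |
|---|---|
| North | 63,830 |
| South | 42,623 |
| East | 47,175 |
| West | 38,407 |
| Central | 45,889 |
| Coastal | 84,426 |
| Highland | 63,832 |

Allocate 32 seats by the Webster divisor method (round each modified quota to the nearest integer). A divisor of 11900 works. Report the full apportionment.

North: 5; South: 4; East: 4; West: 3; Central: 4; Coastal: 7; Highland: 5

With modified divisor 11900: modified quotas North 5.364, South 3.582, East 3.964, West 3.227, Central 3.856, Coastal 7.095, Highland 5.364.
Rounding to the nearest integer: North 5, South 4, East 4, West 3, Central 4, Coastal 7, Highland 5 (total 32).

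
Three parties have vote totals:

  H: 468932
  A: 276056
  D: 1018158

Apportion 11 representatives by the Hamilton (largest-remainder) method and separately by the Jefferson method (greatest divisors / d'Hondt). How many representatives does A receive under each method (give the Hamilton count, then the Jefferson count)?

Hamilton: H 3, A 2, D 6.
Jefferson: H 3, A 1, D 7.
A gets 2 under Hamilton and 1 under Jefferson.

2 and 1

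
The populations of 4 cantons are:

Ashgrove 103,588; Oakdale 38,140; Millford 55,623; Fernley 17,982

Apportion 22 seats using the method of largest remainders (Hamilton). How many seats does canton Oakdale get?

4

Standard divisor: 215333 ÷ 22 ≈ 9787.864.
Standard quotas: Ashgrove 10.5833, Oakdale 3.8967, Millford 5.6829, Fernley 1.8372.
Lower quotas: Ashgrove 10, Oakdale 3, Millford 5, Fernley 1 (sum 19, leaving 3 seats).
Remainders in descending order: Oakdale 0.8967, Fernley 0.8372, Millford 0.6829, Ashgrove 0.5833.
The surplus seats go to Oakdale, Fernley, Millford.
Oakdale receives 4.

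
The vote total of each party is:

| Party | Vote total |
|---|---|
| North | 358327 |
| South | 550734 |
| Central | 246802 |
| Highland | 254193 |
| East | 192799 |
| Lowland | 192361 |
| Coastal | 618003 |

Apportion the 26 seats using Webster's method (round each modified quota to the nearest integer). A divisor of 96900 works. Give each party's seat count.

With modified divisor 96900: modified quotas North 3.698, South 5.684, Central 2.547, Highland 2.623, East 1.990, Lowland 1.985, Coastal 6.378.
Rounding to the nearest integer: North 4, South 6, Central 3, Highland 3, East 2, Lowland 2, Coastal 6 (total 26).

North 4, South 6, Central 3, Highland 3, East 2, Lowland 2, Coastal 6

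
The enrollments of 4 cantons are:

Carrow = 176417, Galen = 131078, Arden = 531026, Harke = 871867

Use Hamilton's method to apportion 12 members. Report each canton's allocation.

Standard divisor: 1710388 ÷ 12 ≈ 142532.333.
Standard quotas: Carrow 1.2377, Galen 0.9196, Arden 3.7257, Harke 6.1170.
Lower quotas: Carrow 1, Galen 0, Arden 3, Harke 6 (sum 10, leaving 2 seats).
Remainders in descending order: Galen 0.9196, Arden 0.7257, Carrow 0.2377, Harke 0.1170.
The surplus seats go to Galen, Arden.

Carrow 1, Galen 1, Arden 4, Harke 6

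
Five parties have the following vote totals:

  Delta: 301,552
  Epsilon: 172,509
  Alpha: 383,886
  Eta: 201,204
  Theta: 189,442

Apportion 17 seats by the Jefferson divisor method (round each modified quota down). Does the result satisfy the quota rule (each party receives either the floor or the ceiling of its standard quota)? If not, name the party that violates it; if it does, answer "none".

none

Standard quotas: Delta 4.106, Epsilon 2.349, Alpha 5.227, Eta 2.739, Theta 2.579.
Jefferson allocation: Delta 4, Epsilon 2, Alpha 6, Eta 3, Theta 2.
Every allocation lies between the lower and upper quota.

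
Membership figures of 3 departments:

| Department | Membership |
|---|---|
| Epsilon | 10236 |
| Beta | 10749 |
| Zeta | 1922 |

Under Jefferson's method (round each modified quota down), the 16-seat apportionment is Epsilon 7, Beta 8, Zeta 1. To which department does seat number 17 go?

Priority for the next seat is population ÷ (current seats + 1).
Priorities: Epsilon 1279.500, Beta 1194.333, Zeta 961.000.
Highest priority: Epsilon.

Epsilon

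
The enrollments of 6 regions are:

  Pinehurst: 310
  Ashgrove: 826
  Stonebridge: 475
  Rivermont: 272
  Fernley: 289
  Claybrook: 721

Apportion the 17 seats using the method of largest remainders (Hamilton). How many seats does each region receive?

Pinehurst=2, Ashgrove=5, Stonebridge=3, Rivermont=1, Fernley=2, Claybrook=4

Standard divisor: 2893 ÷ 17 ≈ 170.176.
Standard quotas: Pinehurst 1.822, Ashgrove 4.854, Stonebridge 2.791, Rivermont 1.598, Fernley 1.698, Claybrook 4.237.
Lower quotas: Pinehurst 1, Ashgrove 4, Stonebridge 2, Rivermont 1, Fernley 1, Claybrook 4 (sum 13, leaving 4 seats).
Remainders in descending order: Ashgrove 0.854, Pinehurst 0.822, Stonebridge 0.791, Fernley 0.698, Rivermont 0.598, Claybrook 0.237.
The surplus seats go to Ashgrove, Pinehurst, Stonebridge, Fernley.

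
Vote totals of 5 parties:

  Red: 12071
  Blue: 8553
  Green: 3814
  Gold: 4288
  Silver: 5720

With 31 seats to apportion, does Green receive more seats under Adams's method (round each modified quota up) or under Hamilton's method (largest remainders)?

Adams: Red 10, Blue 8, Green 4, Gold 4, Silver 5.
Hamilton: Red 11, Blue 8, Green 3, Gold 4, Silver 5.
Green gets 4 under Adams and 3 under Hamilton.

Adams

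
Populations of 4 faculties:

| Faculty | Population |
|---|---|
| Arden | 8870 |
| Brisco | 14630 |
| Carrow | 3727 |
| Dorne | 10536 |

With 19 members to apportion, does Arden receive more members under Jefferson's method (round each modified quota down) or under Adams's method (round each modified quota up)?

Jefferson: Arden 4, Brisco 8, Carrow 2, Dorne 5.
Adams: Arden 5, Brisco 7, Carrow 2, Dorne 5.
Arden gets 4 under Jefferson and 5 under Adams.

Adams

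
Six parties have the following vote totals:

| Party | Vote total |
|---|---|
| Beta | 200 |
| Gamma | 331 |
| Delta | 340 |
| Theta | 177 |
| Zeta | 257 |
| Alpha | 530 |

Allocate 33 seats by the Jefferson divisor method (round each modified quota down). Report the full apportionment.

Standard divisor 1835/33 ≈ 55.606; standard quotas: Beta 3.597, Gamma 5.953, Delta 6.114, Theta 3.183, Zeta 4.622, Alpha 9.531.
Rounding down gives 3, 5, 6, 3, 4, 9 = 30 seats, so the divisor must be adjusted.
With modified divisor 51: modified quotas Beta 3.922, Gamma 6.490, Delta 6.667, Theta 3.471, Zeta 5.039, Alpha 10.392.
Rounding down: Beta 3, Gamma 6, Delta 6, Theta 3, Zeta 5, Alpha 10 (total 33).

Beta=3, Gamma=6, Delta=6, Theta=3, Zeta=5, Alpha=10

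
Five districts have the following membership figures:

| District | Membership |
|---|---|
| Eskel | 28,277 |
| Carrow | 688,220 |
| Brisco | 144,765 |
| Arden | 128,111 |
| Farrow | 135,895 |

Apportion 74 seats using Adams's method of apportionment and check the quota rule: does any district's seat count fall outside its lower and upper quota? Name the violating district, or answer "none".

Carrow

Standard quotas: Eskel 1.860, Carrow 45.259, Brisco 9.520, Arden 8.425, Farrow 8.937.
Adams allocation: Eskel 2, Carrow 44, Brisco 10, Arden 9, Farrow 9.
Carrow has quota 45.259 (lower 45, upper 46) but receives 44 — outside the quota interval.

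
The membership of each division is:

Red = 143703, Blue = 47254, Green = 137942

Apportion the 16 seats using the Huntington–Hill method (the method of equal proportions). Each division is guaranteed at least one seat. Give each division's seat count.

With divisor 20288: modified quotas Red 7.083, Blue 2.329, Green 6.799.
Geometric-mean thresholds: Red √(7·8)=7.483, Blue √(2·3)=2.449, Green √(6·7)=6.481.
Each quota rounded against its threshold gives Red 7, Blue 2, Green 7 (total 16).

Red=7; Blue=2; Green=7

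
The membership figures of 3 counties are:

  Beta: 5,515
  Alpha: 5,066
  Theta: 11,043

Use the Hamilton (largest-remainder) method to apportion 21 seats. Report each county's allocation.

Beta=5, Alpha=5, Theta=11

Total 21624; standard divisor 21624/21 ≈ 1029.714.
Standard quotas: Beta 5.3559, Alpha 4.9198, Theta 10.7243.
Lower quotas: Beta 5, Alpha 4, Theta 10 (sum 19, leaving 2 seats).
Remainders in descending order: Alpha 0.9198, Theta 0.7243, Beta 0.3559.
Largest remainders: Alpha, Theta receive the extra seats.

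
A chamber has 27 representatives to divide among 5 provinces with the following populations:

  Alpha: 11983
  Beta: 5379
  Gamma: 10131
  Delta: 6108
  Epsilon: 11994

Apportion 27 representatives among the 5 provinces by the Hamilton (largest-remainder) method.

Alpha=7; Beta=3; Gamma=6; Delta=4; Epsilon=7

The standard divisor is 45595/27 ≈ 1688.704.
Standard quotas: Alpha 7.0960, Beta 3.1853, Gamma 5.9993, Delta 3.6170, Epsilon 7.1025.
Lower quotas: Alpha 7, Beta 3, Gamma 5, Delta 3, Epsilon 7 (sum 25, leaving 2 seats).
Remainders in descending order: Gamma 0.9993, Delta 0.6170, Beta 0.1853, Epsilon 0.1025, Alpha 0.0960.
Largest remainders: Gamma, Delta receive the extra seats.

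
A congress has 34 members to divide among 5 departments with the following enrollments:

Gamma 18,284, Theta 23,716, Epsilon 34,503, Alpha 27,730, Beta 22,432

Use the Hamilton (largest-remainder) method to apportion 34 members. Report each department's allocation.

Total 126665; standard divisor 126665/34 ≈ 3725.441.
Standard quotas: Gamma 4.9079, Theta 6.3660, Epsilon 9.2615, Alpha 7.4434, Beta 6.0213.
Lower quotas: Gamma 4, Theta 6, Epsilon 9, Alpha 7, Beta 6 (sum 32, leaving 2 seats).
Remainders in descending order: Gamma 0.9079, Alpha 0.4434, Theta 0.3660, Epsilon 0.2615, Beta 0.0213.
The surplus seats go to Gamma, Alpha.

Gamma 5; Theta 6; Epsilon 9; Alpha 8; Beta 6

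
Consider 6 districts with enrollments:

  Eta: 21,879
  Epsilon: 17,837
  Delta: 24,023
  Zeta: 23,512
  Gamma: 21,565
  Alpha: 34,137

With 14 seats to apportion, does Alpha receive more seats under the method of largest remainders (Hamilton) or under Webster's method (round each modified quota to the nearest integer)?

Webster

Hamilton: Eta 2, Epsilon 2, Delta 3, Zeta 2, Gamma 2, Alpha 3.
Webster: Eta 2, Epsilon 2, Delta 2, Zeta 2, Gamma 2, Alpha 4.
Alpha gets 3 under Hamilton and 4 under Webster.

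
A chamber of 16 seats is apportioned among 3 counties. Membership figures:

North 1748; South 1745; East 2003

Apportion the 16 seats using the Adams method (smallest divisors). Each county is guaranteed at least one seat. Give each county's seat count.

North=5, South=5, East=6

Standard divisor 5496/16 ≈ 343.5; standard quotas: North 5.089, South 5.080, East 5.831.
Rounding up gives 6, 6, 6 = 18 seats, so the divisor must be adjusted.
With modified divisor 380: modified quotas North 4.600, South 4.592, East 5.271.
Rounding up: North 5, South 5, East 6 (total 16).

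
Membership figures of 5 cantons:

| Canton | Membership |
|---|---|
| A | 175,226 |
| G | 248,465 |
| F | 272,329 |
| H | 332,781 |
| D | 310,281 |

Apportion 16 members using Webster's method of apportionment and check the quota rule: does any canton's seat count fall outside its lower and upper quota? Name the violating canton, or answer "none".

none

Standard quotas: A 2.094, G 2.969, F 3.254, H 3.976, D 3.707.
Webster allocation: A 2, G 3, F 3, H 4, D 4.
Every allocation lies between the lower and upper quota.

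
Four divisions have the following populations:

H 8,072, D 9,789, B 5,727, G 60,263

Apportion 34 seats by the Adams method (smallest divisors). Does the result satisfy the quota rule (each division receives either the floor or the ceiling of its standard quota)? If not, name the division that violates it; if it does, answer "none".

Standard quotas: H 3.273, D 3.969, B 2.322, G 24.436.
Adams allocation: H 4, D 4, B 3, G 23.
G has quota 24.436 (lower 24, upper 25) but receives 23 — outside the quota interval.

G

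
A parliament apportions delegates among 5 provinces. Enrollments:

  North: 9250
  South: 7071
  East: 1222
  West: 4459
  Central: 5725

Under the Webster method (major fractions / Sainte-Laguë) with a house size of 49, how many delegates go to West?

8

Standard divisor 27727/49 ≈ 565.857; standard quotas: North 16.347, South 12.496, East 2.160, West 7.880, Central 10.117.
Rounding to the nearest integer gives 16, 12, 2, 8, 10 = 48 seats, so the divisor must be adjusted.
With modified divisor 563: modified quotas North 16.430, South 12.560, East 2.171, West 7.920, Central 10.169.
Rounding to the nearest integer: North 16, South 13, East 2, West 8, Central 10 (total 49).
West receives 8.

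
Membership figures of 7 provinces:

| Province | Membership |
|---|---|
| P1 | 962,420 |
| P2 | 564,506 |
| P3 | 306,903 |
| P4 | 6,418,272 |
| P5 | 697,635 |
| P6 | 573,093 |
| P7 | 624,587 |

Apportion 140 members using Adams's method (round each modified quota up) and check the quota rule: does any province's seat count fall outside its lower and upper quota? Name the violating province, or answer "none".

Standard quotas: P1 13.278, P2 7.788, P3 4.234, P4 88.550, P5 9.625, P6 7.907, P7 8.617.
Adams allocation: P1 13, P2 8, P3 5, P4 87, P5 10, P6 8, P7 9.
P4 has quota 88.550 (lower 88, upper 89) but receives 87 — outside the quota interval.

P4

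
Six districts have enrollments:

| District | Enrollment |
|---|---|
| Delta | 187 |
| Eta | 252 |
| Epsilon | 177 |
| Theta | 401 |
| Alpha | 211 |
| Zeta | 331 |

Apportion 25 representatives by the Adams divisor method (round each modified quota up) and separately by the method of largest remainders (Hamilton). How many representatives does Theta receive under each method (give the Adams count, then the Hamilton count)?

6 and 7

Adams: Delta 3, Eta 4, Epsilon 3, Theta 6, Alpha 4, Zeta 5.
Hamilton: Delta 3, Eta 4, Epsilon 3, Theta 7, Alpha 3, Zeta 5.
Theta gets 6 under Adams and 7 under Hamilton.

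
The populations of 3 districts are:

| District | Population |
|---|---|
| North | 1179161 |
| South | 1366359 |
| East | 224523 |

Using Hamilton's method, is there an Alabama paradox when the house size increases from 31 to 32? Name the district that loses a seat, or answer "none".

At 31 seats: North 13, South 15, East 3.
At 32 seats: North 14, South 16, East 2.
East drops from 3 to 2.

East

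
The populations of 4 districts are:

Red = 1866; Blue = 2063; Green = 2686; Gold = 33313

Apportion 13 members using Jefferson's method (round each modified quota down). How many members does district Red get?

Standard divisor 39928/13 ≈ 3071.385; standard quotas: Red 0.608, Blue 0.672, Green 0.875, Gold 10.846.
Rounding down gives 0, 0, 0, 10 = 10 seats, so the divisor must be adjusted.
With modified divisor 2600: modified quotas Red 0.718, Blue 0.793, Green 1.033, Gold 12.813.
Rounding down: Red 0, Blue 0, Green 1, Gold 12 (total 13).
Red receives 0.

0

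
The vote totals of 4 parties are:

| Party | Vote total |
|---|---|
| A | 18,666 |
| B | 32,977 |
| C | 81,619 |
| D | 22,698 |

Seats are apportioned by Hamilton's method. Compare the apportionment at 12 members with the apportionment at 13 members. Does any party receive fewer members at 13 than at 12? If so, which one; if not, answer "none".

At 12 seats: A 1, B 3, C 6, D 2.
At 13 seats: A 1, B 3, C 7, D 2.
No party's allocation decreased.

none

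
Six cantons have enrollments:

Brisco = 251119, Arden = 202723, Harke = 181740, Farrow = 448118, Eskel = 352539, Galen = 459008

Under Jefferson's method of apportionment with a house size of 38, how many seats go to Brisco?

5

Standard divisor 1895247/38 ≈ 49874.921; standard quotas: Brisco 5.035, Arden 4.065, Harke 3.644, Farrow 8.985, Eskel 7.068, Galen 9.203.
Rounding down gives 5, 4, 3, 8, 7, 9 = 36 seats, so the divisor must be adjusted.
With modified divisor 45700: modified quotas Brisco 5.495, Arden 4.436, Harke 3.977, Farrow 9.806, Eskel 7.714, Galen 10.044.
Rounding down: Brisco 5, Arden 4, Harke 3, Farrow 9, Eskel 7, Galen 10 (total 38).
Brisco receives 5.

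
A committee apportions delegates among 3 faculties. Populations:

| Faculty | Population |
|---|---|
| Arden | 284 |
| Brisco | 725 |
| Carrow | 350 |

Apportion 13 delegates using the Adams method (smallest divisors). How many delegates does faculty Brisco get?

7

Standard divisor 1359/13 ≈ 104.538; standard quotas: Arden 2.717, Brisco 6.935, Carrow 3.348.
Rounding up gives 3, 7, 4 = 14 seats, so the divisor must be adjusted.
With modified divisor 120: modified quotas Arden 2.367, Brisco 6.042, Carrow 2.917.
Rounding up: Arden 3, Brisco 7, Carrow 3 (total 13).
Brisco receives 7.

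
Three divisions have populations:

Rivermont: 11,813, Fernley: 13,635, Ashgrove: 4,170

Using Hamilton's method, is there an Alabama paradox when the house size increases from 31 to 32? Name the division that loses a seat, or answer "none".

Ashgrove

At 31 seats: Rivermont 12, Fernley 14, Ashgrove 5.
At 32 seats: Rivermont 13, Fernley 15, Ashgrove 4.
Ashgrove drops from 5 to 4.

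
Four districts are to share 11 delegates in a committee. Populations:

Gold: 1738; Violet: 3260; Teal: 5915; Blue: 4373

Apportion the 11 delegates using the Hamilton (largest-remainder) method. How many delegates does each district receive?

Gold: 1, Violet: 3, Teal: 4, Blue: 3

Standard divisor: 15286 ÷ 11 ≈ 1389.636.
Standard quotas: Gold 1.2507, Violet 2.3459, Teal 4.2565, Blue 3.1469.
Lower quotas: Gold 1, Violet 2, Teal 4, Blue 3 (sum 10, leaving 1 seat).
Remainders in descending order: Violet 0.3459, Teal 0.2565, Gold 0.2507, Blue 0.1469.
The surplus seat goes to Violet.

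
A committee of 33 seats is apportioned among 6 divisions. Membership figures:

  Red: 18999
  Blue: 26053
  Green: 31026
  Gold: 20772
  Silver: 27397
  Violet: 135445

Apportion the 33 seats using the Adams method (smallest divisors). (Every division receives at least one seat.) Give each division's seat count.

Red: 3, Blue: 3, Green: 4, Gold: 3, Silver: 4, Violet: 16

Standard divisor 259692/33 ≈ 7869.455; standard quotas: Red 2.414, Blue 3.311, Green 3.943, Gold 2.640, Silver 3.481, Violet 17.211.
Rounding up gives 3, 4, 4, 3, 4, 18 = 36 seats, so the divisor must be adjusted.
With modified divisor 8900: modified quotas Red 2.135, Blue 2.927, Green 3.486, Gold 2.334, Silver 3.078, Violet 15.219.
Rounding up: Red 3, Blue 3, Green 4, Gold 3, Silver 4, Violet 16 (total 33).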